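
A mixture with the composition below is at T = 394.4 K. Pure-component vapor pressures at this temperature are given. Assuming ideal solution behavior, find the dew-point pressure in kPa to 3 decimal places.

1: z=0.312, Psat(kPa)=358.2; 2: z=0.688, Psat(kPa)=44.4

At the dew point ψ → 1, so Σzᵢ/Kᵢ = 1 with Kᵢ = Pᵢˢᵃᵗ/P ⇒ 1/P = Σzᵢ/Pᵢˢᵃᵗ.
1/P = 0.312/358.2 + 0.688/44.4 = 0.016367 ⇒ P = 61.100 kPa

Pdew = 61.100 kPa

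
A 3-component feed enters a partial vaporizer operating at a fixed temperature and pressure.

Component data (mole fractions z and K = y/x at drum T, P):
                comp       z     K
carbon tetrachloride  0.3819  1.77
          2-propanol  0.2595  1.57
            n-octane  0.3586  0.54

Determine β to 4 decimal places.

Rachford–Rice: g(β) = Σ zᵢ(Kᵢ−1)/(1+β(Kᵢ−1)) = 0.
g(0) = ΣzᵢKᵢ − 1 = 0.2770 and g(1) = 1 − Σzᵢ/Kᵢ = -0.0451, so a root lies in (0, 1).
Newton iteration, β⁰ = 0.45:
  β = 0.4500: g = 0.12810, g' = -0.2990 → β = 0.8785
  β = 0.8785: g = -0.00285, g' = -0.3317 → β = 0.8699
Converged at β = 0.8699.

β = 0.8699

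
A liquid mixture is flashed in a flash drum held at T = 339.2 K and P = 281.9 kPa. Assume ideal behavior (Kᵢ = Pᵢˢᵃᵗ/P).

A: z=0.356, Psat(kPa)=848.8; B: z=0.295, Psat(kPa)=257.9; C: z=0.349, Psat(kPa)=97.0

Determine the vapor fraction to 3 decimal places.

Raoult's law: Kᵢ = Pᵢˢᵃᵗ/P = Pᵢˢᵃᵗ/281.9.
  K_A = 848.8/281.9 = 3.01100, K_B = 257.9/281.9 = 0.91486, K_C = 97.0/281.9 = 0.34409
Rachford–Rice: g(ψ) = Σ zᵢ(Kᵢ−1)/(1+ψ(Kᵢ−1)) = 0.
Feasibility: ΣzᵢKᵢ = 1.462, Σzᵢ/Kᵢ = 1.455 — both > 1, two phases present.
Newton–Raphson from ψ = 0.48:
  ψ = 0.480: g = 0.0040, g' = -0.695 → ψ = 0.486
Converged at ψ = 0.486.

ψ = 0.486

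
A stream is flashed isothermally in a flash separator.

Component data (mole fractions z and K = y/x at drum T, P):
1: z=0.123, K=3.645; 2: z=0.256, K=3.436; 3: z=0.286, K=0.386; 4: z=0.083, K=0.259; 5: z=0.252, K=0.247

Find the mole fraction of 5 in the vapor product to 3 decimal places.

Material balance + equilibrium reduce to Σ zᵢ(Kᵢ−1)/(1+β(Kᵢ−1)) = 0.
Feasibility: ΣzᵢKᵢ = 1.522, Σzᵢ/Kᵢ = 2.190 — both > 1, two phases present.
Newton iteration, β⁰ = 0.59:
  β = 0.590: g = -0.3432, g' = -1.259 → β = 0.317
  β = 0.317: g = -0.0193, g' = -1.228 → β = 0.302
Converged at β = 0.302.
Compositions from xᵢ = zᵢ/(1+β(Kᵢ−1)), yᵢ = Kᵢxᵢ:
  1: x = 0.068, y = 0.249
  2: x = 0.148, y = 0.507
  3: x = 0.351, y = 0.136
  4: x = 0.107, y = 0.028
  5: x = 0.326, y = 0.081

y_5 = 0.081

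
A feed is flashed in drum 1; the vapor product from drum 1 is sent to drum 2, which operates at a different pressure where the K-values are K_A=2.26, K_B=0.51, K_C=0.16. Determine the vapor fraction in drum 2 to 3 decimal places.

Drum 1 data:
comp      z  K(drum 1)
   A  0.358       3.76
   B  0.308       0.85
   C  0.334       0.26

Drum 1:
Rachford–Rice: g(ψ₁) = Σ zᵢ(Kᵢ−1)/(1+ψ₁(Kᵢ−1)) = 0.
g(0) = ΣzᵢKᵢ − 1 = 0.695 and g(1) = 1 − Σzᵢ/Kᵢ = -0.742, so a root lies in (0, 1).
Newton–Raphson from ψ₁ = 0.4:
  ψ₁ = 0.400: g = 0.0694, g' = -0.993 → ψ₁ = 0.470
  ψ₁ = 0.470: g = 0.0016, g' = -0.955 → ψ₁ = 0.472
Converged at ψ₁ = 0.472.
Drum-1 compositions:
  A: x = 0.156, y = 0.585
  B: x = 0.331, y = 0.282
  C: x = 0.513, y = 0.133
Drum-2 feed = drum-1 vapor: z₂ = (0.5849, 0.2817, 0.1334).
Drum 2:
Material balance + equilibrium reduce to Σ zᵢ(Kᵢ−1)/(1+ψ₂(Kᵢ−1)) = 0.
Feasibility: ΣzᵢKᵢ = 1.487, Σzᵢ/Kᵢ = 1.645 — both > 1, two phases present.
Newton–Raphson from ψ₂ = 0.7:
  ψ₂ = 0.700: g = -0.0905, g' = -0.973 → ψ₂ = 0.607
  ψ₂ = 0.607: g = -0.0075, g' = -0.827 → ψ₂ = 0.598
Converged at ψ₂ = 0.598.
  A: x = 0.334, y = 0.754
  B: x = 0.398, y = 0.203
  C: x = 0.268, y = 0.043

V/F (drum 2) = 0.598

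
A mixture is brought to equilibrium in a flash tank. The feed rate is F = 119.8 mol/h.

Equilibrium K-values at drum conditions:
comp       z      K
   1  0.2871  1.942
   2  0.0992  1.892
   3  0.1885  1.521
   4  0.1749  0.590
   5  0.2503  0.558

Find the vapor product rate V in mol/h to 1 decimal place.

V = 94.8 mol/h

Let ψ = V/F and solve Σ zᵢ(Kᵢ−1)/(1+ψ(Kᵢ−1)) = 0.
Feasibility: ΣzᵢKᵢ = 1.2748, Σzᵢ/Kᵢ = 1.0692 — both > 1, two phases present.
Newton iteration, ψ⁰ = 0.64:
  ψ = 0.6400: g = 0.04721, g' = -0.3090 → ψ = 0.7928
  ψ = 0.7928: g = -0.00039, g' = -0.3166 → ψ = 0.7915
Converged at ψ = 0.7915.
Then V = ψ·F = 0.7915·119.8 = 94.8 mol/h and L = F − V = 25.0 mol/h.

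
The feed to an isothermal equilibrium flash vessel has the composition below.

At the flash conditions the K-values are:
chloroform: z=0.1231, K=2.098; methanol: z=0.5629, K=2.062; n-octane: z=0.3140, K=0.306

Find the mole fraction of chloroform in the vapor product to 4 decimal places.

Material balance + equilibrium reduce to Σ zᵢ(Kᵢ−1)/(1+β(Kᵢ−1)) = 0.
Check two-phase: ΣzᵢKᵢ = 1.5150 > 1 and Σzᵢ/Kᵢ = 1.3578 > 1, so g(0) = 0.5150 > 0 and g(1) = -0.3578 < 0.
Newton–Raphson from β = 0.62:
  β = 0.6200: g = 0.05838, g' = -0.7493 → β = 0.6979
  β = 0.6979: g = -0.00275, g' = -0.8258 → β = 0.6946
Converged at β = 0.6946.
Compositions from xᵢ = zᵢ/(1+β(Kᵢ−1)), yᵢ = Kᵢxᵢ:
  chloroform: x = 0.0698, y = 0.1465
  methanol: x = 0.3239, y = 0.6680
  n-octane: x = 0.6062, y = 0.1855

y_chloroform = 0.1465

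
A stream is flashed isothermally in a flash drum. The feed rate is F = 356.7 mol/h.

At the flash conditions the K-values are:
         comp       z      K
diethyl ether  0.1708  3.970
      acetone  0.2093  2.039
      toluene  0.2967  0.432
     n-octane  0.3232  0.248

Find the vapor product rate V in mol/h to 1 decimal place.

Rachford–Rice: g(β) = Σ zᵢ(Kᵢ−1)/(1+β(Kᵢ−1)) = 0.
Check two-phase: ΣzᵢKᵢ = 1.3132 > 1 and Σzᵢ/Kᵢ = 2.1357 > 1, so g(0) = 0.3132 > 0 and g(1) = -1.1357 < 0.
Newton iteration, β⁰ = 0.5:
  β = 0.5000: g = -0.27762, g' = -0.9979 → β = 0.2218
  β = 0.2218: g = -0.00198, g' = -1.0854 → β = 0.2200
Converged at β = 0.2200.
Then V = β·F = 0.2200·356.7 = 78.5 mol/h and L = F − V = 278.2 mol/h.

V = 78.5 mol/h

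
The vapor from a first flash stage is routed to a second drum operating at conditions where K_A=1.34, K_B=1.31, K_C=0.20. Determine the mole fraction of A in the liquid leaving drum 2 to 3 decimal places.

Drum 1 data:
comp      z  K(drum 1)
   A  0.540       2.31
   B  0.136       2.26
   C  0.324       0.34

Drum 1:
Rachford–Rice: g(ψ₁) = Σ zᵢ(Kᵢ−1)/(1+ψ₁(Kᵢ−1)) = 0.
Feasibility: ΣzᵢKᵢ = 1.665, Σzᵢ/Kᵢ = 1.247 — both > 1, two phases present.
Newton–Raphson from ψ₁ = 0.5:
  ψ₁ = 0.500: g = 0.2134, g' = -0.734 → ψ₁ = 0.791
  ψ₁ = 0.791: g = -0.0139, g' = -0.895 → ψ₁ = 0.775
Converged at ψ₁ = 0.775.
Drum-1 compositions:
  A: x = 0.268, y = 0.619
  B: x = 0.069, y = 0.156
  C: x = 0.663, y = 0.225
Drum-2 feed = drum-1 vapor: z₂ = (0.6190, 0.1555, 0.2255).
Drum 2:
Material balance + equilibrium reduce to Σ zᵢ(Kᵢ−1)/(1+ψ₂(Kᵢ−1)) = 0.
g(0) = ΣzᵢKᵢ − 1 = 0.078 and g(1) = 1 − Σzᵢ/Kᵢ = -0.708, so a root lies in (0, 1).
Iterate (Newton) starting at ψ₂ = 0.5:
  ψ₂ = 0.500: g = -0.0790, g' = -0.464 → ψ₂ = 0.330
  ψ₂ = 0.330: g = -0.0121, g' = -0.336 → ψ₂ = 0.294
  ψ₂ = 0.294: g = -0.0003, g' = -0.318 → ψ₂ = 0.293
Converged at ψ₂ = 0.293.
  A: x = 0.563, y = 0.754
  B: x = 0.143, y = 0.187
  C: x = 0.294, y = 0.059

x_A (drum 2) = 0.563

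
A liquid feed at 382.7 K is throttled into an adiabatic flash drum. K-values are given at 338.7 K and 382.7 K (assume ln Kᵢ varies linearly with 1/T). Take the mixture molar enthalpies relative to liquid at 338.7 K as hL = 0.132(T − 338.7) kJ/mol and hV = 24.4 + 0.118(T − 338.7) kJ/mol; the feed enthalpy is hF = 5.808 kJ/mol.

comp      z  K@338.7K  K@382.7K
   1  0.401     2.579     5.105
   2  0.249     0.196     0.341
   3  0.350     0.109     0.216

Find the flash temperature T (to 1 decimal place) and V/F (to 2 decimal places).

T = 348.3 K, V/F = 0.19

Adiabatic flash: solve Rachford–Rice at each trial T, then check hF = ψ·hV(T) + (1−ψ)·hL(T).
  T = 338.7 K: K = (2.579, 0.196, 0.109), RR gives ψ = 0.090, H_out = 2.187 kJ/mol
  T = 382.7 K: K = (5.105, 0.341, 0.216), RR gives ψ = 0.400, H_out = 15.328 kJ/mol
  T = 360.7 K: K = (3.705, 0.263, 0.157), RR gives ψ = 0.280, H_out = 9.643 kJ/mol
  T = 349.7 K: K = (3.109, 0.228, 0.131), RR gives ψ = 0.200, H_out = 6.294 kJ/mol
  T = 344.2 K: K = (2.836, 0.212, 0.120), RR gives ψ = 0.150, H_out = 4.369 kJ/mol
  T = 346.9 K: K = (2.968, 0.220, 0.125), RR gives ψ = 0.175, H_out = 5.341 kJ/mol
  T = 348.3 K: K = (3.038, 0.224, 0.128), RR gives ψ = 0.188, H_out = 5.824 kJ/mol
Linear interpolation between T = 346.9 (H_out = 5.341) and T = 348.3 (H_out = 5.824) on hF = 5.808 gives T ≈ 348.3 K, at which ψ = 0.19.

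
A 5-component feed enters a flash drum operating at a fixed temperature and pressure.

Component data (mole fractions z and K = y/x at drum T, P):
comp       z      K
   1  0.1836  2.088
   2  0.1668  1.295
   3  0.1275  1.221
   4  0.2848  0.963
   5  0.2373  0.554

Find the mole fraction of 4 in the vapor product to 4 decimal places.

y_4 = 0.2824

Rachford–Rice: g(V/F) = Σ zᵢ(Kᵢ−1)/(1+V/F(Kᵢ−1)) = 0.
Feasibility: ΣzᵢKᵢ = 1.1608, Σzᵢ/Kᵢ = 1.0452 — both > 1, two phases present.
Newton iteration, V/F⁰ = 0.5:
  V/F = 0.5000: g = 0.05068, g' = -0.1858 → V/F = 0.7727
  V/F = 0.7727: g = 0.00032, g' = -0.1886 → V/F = 0.7744
Converged at V/F = 0.7744.
Compositions from xᵢ = zᵢ/(1+V/F(Kᵢ−1)), yᵢ = Kᵢxᵢ:
  1: x = 0.0996, y = 0.2081
  2: x = 0.1358, y = 0.1758
  3: x = 0.1089, y = 0.1329
  4: x = 0.2932, y = 0.2824
  5: x = 0.3625, y = 0.2008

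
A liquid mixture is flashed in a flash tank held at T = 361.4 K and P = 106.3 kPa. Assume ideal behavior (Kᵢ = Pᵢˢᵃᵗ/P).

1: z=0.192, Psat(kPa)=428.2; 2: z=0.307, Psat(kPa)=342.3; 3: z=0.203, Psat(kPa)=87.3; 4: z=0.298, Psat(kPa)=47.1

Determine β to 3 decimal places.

Raoult's law: Kᵢ = Pᵢˢᵃᵗ/P = Pᵢˢᵃᵗ/106.3.
  K_1 = 428.2/106.3 = 4.02822, K_2 = 342.3/106.3 = 3.22013, K_3 = 87.3/106.3 = 0.82126, K_4 = 47.1/106.3 = 0.44309
Let β = V/F and solve Σ zᵢ(Kᵢ−1)/(1+β(Kᵢ−1)) = 0.
Feasibility: ΣzᵢKᵢ = 2.061, Σzᵢ/Kᵢ = 1.063 — both > 1, two phases present.
Newton iteration, β⁰ = 0.59:
  β = 0.590: g = 0.2160, g' = -0.723 → β = 0.889
  β = 0.889: g = 0.0152, g' = -0.672 → β = 0.911
Converged at β = 0.911.

β = 0.911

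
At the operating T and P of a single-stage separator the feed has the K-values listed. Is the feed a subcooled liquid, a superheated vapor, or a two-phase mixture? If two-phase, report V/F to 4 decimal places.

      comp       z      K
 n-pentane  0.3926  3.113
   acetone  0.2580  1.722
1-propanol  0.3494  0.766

ΣzᵢKᵢ = 1.9341; Σzᵢ/Kᵢ = 0.7321.
Since Σzᵢ/Kᵢ < 1 the mixture is above its dew point — single vapor phase.

superheated vapor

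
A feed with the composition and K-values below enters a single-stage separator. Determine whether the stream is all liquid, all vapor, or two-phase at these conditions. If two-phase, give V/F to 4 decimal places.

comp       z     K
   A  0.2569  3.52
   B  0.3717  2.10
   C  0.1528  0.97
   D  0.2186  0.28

two-phase, V/F = 0.8567

ΣzᵢKᵢ = 1.8943; Σzᵢ/Kᵢ = 1.1882.
Both exceed 1, so a two-phase solution exists.
Rachford–Rice: g(ψ) = Σ zᵢ(Kᵢ−1)/(1+ψ(Kᵢ−1)) = 0.
Newton–Raphson from ψ = 0.57:
  ψ = 0.5700: g = 0.24541, g' = -0.7709 → ψ = 0.8884
  ψ = 0.8884: g = -0.03475, g' = -1.1433 → ψ = 0.8580
  ψ = 0.8580: g = -0.00134, g' = -1.0578 → ψ = 0.8567
Converged at ψ = 0.8567.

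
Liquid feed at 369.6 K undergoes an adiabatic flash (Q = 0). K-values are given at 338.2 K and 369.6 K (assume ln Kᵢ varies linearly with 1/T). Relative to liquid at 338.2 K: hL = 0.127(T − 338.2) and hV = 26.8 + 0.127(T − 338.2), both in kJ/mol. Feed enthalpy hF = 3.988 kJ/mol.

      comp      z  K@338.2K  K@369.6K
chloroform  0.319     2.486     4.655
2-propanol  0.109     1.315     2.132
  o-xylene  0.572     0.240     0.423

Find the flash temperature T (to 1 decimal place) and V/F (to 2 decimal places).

Adiabatic flash: solve Rachford–Rice at each trial T, then check hF = ψ·hV(T) + (1−ψ)·hL(T).
  T = 338.2 K: K = (2.486, 1.315, 0.240), RR gives ψ = 0.074, H_out = 1.983 kJ/mol
  T = 369.6 K: K = (4.655, 2.132, 0.423), RR gives ψ = 0.529, H_out = 18.153 kJ/mol
  T = 353.9 K: K = (3.449, 1.692, 0.323), RR gives ψ = 0.325, H_out = 10.700 kJ/mol
  T = 346.0 K: K = (2.936, 1.495, 0.279), RR gives ψ = 0.212, H_out = 6.669 kJ/mol
  T = 342.1 K: K = (2.704, 1.403, 0.259), RR gives ψ = 0.148, H_out = 4.449 kJ/mol
  T = 340.1 K: K = (2.591, 1.357, 0.249), RR gives ψ = 0.111, H_out = 3.221 kJ/mol
Linear interpolation between T = 340.1 (H_out = 3.221) and T = 342.1 (H_out = 4.449) on hF = 3.988 gives T ≈ 341.3 K, at which ψ = 0.13.

T = 341.3 K, V/F = 0.13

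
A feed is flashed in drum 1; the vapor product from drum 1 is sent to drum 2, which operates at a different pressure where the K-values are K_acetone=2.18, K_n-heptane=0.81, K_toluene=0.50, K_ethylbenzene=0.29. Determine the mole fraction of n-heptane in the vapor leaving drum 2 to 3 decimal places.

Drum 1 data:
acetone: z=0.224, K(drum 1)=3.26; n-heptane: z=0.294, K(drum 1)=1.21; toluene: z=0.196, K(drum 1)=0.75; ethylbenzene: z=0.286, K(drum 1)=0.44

Drum 1:
Newton–Raphson from ψ₁ = 0.5:
  ψ₁ = 0.500: g = 0.0151, g' = -0.452 → ψ₁ = 0.533
  ψ₁ = 0.533: g = 0.0001, g' = -0.444 → ψ₁ = 0.534
Converged at ψ₁ = 0.534.
Drum-1 compositions:
  acetone: x = 0.102, y = 0.331
  n-heptane: x = 0.264, y = 0.320
  toluene: x = 0.226, y = 0.170
  ethylbenzene: x = 0.408, y = 0.179
Drum-2 feed = drum-1 vapor: z₂ = (0.3310, 0.3199, 0.1696, 0.1795).
Drum 2:
Let ψ₂ = V/F and solve Σ zᵢ(Kᵢ−1)/(1+ψ₂(Kᵢ−1)) = 0.
Feasibility: ΣzᵢKᵢ = 1.118, Σzᵢ/Kᵢ = 1.505 — both > 1, two phases present.
Iterate (Newton) starting at ψ₂ = 0.65:
  ψ₂ = 0.650: g = -0.2106, g' = -0.568 → ψ₂ = 0.279
  ψ₂ = 0.279: g = -0.0278, g' = -0.472 → ψ₂ = 0.220
  ψ₂ = 0.220: g = 0.0003, g' = -0.484 → ψ₂ = 0.221
Converged at ψ₂ = 0.221.
  acetone: x = 0.263, y = 0.572
  n-heptane: x = 0.334, y = 0.270
  toluene: x = 0.191, y = 0.095
  ethylbenzene: x = 0.213, y = 0.062

y_n-heptane (drum 2) = 0.270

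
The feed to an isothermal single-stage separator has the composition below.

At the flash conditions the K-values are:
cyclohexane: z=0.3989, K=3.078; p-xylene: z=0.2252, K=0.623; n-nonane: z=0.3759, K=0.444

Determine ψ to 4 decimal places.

ψ = 0.5182

Let ψ = V/F and solve Σ zᵢ(Kᵢ−1)/(1+ψ(Kᵢ−1)) = 0.
g(0) = ΣzᵢKᵢ − 1 = 0.5350 and g(1) = 1 − Σzᵢ/Kᵢ = -0.3377, so a root lies in (0, 1).
Newton iteration, ψ⁰ = 0.5:
  ψ = 0.5000: g = 0.01243, g' = -0.6858 → ψ = 0.5181
  ψ = 0.5181: g = 0.00007, g' = -0.6781 → ψ = 0.5182
Converged at ψ = 0.5182.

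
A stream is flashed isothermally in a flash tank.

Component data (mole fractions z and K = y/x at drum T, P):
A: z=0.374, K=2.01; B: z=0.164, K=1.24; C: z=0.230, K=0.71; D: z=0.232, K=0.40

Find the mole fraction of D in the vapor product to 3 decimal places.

y_D = 0.135

Let ψ = V/F and solve Σ zᵢ(Kᵢ−1)/(1+ψ(Kᵢ−1)) = 0.
g(0) = ΣzᵢKᵢ − 1 = 0.211 and g(1) = 1 − Σzᵢ/Kᵢ = -0.222, so a root lies in (0, 1).
Iterate (Newton) starting at ψ = 0.42:
  ψ = 0.420: g = 0.0389, g' = -0.370 → ψ = 0.525
Converged at ψ = 0.525.
Compositions from xᵢ = zᵢ/(1+ψ(Kᵢ−1)), yᵢ = Kᵢxᵢ:
  A: x = 0.244, y = 0.491
  B: x = 0.146, y = 0.181
  C: x = 0.271, y = 0.193
  D: x = 0.339, y = 0.135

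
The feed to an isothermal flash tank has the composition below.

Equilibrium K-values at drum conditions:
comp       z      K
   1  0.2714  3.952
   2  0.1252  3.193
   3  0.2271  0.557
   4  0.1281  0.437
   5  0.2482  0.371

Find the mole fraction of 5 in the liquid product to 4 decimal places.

Rachford–Rice: g(V/F) = Σ zᵢ(Kᵢ−1)/(1+V/F(Kᵢ−1)) = 0.
Check two-phase: ΣzᵢKᵢ = 1.7469 > 1 and Σzᵢ/Kᵢ = 1.4777 > 1, so g(0) = 0.7469 > 0 and g(1) = -0.4777 < 0.
Newton iteration, V/F⁰ = 0.4:
  V/F = 0.4000: g = 0.08968, g' = -0.9770 → V/F = 0.4918
  V/F = 0.4918: g = 0.00446, g' = -0.8892 → V/F = 0.4968
Converged at V/F = 0.4968.
Compositions from xᵢ = zᵢ/(1+V/F(Kᵢ−1)), yᵢ = Kᵢxᵢ:
  1: x = 0.1100, y = 0.4348
  2: x = 0.0599, y = 0.1913
  3: x = 0.2912, y = 0.1622
  4: x = 0.1778, y = 0.0777
  5: x = 0.3610, y = 0.1339

x_5 = 0.3610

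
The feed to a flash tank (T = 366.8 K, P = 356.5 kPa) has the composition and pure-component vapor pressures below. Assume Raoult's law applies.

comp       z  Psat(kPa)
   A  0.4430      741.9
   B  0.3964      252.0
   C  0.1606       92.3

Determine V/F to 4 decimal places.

Raoult's law: Kᵢ = Pᵢˢᵃᵗ/P = Pᵢˢᵃᵗ/356.5.
  K_A = 741.9/356.5 = 2.081066, K_B = 252.0/356.5 = 0.706872, K_C = 92.3/356.5 = 0.258906
Newton iteration, V/F⁰ = 0.5:
  V/F = 0.5000: g = -0.01436, g' = -0.4875 → V/F = 0.4705
  V/F = 0.4705: g = -0.00010, g' = -0.4812 → V/F = 0.4703
Converged at V/F = 0.4703.

V/F = 0.4703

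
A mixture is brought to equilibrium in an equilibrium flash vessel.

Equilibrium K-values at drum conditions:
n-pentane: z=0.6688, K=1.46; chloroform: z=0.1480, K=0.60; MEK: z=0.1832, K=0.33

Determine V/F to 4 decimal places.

Material balance + equilibrium reduce to Σ zᵢ(Kᵢ−1)/(1+V/F(Kᵢ−1)) = 0.
g(0) = ΣzᵢKᵢ − 1 = 0.1257 and g(1) = 1 − Σzᵢ/Kᵢ = -0.2599, so a root lies in (0, 1).
Iterate (Newton) starting at V/F = 0.68:
  V/F = 0.6800: g = -0.07244, g' = -0.4043 → V/F = 0.5008
  V/F = 0.5008: g = -0.00872, g' = -0.3168 → V/F = 0.4733
  V/F = 0.4733: g = -0.00013, g' = -0.3078 → V/F = 0.4729
Converged at V/F = 0.4729.

V/F = 0.4729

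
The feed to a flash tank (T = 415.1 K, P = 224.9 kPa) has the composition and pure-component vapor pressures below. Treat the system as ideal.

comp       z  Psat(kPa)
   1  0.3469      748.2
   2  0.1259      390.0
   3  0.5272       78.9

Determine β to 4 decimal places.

β = 0.4289

Raoult's law: Kᵢ = Pᵢˢᵃᵗ/P = Pᵢˢᵃᵗ/224.9.
  K_1 = 748.2/224.9 = 3.326812, K_2 = 390.0/224.9 = 1.734104, K_3 = 78.9/224.9 = 0.350823
Material balance + equilibrium reduce to Σ zᵢ(Kᵢ−1)/(1+β(Kᵢ−1)) = 0.
Check two-phase: ΣzᵢKᵢ = 1.5573 > 1 and Σzᵢ/Kᵢ = 1.6796 > 1, so g(0) = 0.5573 > 0 and g(1) = -0.6796 < 0.
Iterate (Newton) starting at β = 0.5:
  β = 0.5000: g = -0.06601, g' = -0.9246 → β = 0.4286
  β = 0.4286: g = 0.00025, g' = -0.9366 → β = 0.4289
Converged at β = 0.4289.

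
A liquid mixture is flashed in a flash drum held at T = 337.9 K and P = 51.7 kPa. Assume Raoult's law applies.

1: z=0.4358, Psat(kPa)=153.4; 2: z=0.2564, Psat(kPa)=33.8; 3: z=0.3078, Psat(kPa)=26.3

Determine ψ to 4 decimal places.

Raoult's law: Kᵢ = Pᵢˢᵃᵗ/P = Pᵢˢᵃᵗ/51.7.
  K_1 = 153.4/51.7 = 2.967118, K_2 = 33.8/51.7 = 0.653772, K_3 = 26.3/51.7 = 0.508704
Material balance + equilibrium reduce to Σ zᵢ(Kᵢ−1)/(1+ψ(Kᵢ−1)) = 0.
Feasibility: ΣzᵢKᵢ = 1.6173, Σzᵢ/Kᵢ = 1.1441 — both > 1, two phases present.
Newton iteration, ψ⁰ = 0.5:
  ψ = 0.5000: g = 0.12437, g' = -0.6041 → ψ = 0.7059
  ψ = 0.7059: g = 0.00993, g' = -0.5235 → ψ = 0.7248
  ψ = 0.7248: g = 0.00003, g' = -0.5205 → ψ = 0.7249
Converged at ψ = 0.7249.

ψ = 0.7249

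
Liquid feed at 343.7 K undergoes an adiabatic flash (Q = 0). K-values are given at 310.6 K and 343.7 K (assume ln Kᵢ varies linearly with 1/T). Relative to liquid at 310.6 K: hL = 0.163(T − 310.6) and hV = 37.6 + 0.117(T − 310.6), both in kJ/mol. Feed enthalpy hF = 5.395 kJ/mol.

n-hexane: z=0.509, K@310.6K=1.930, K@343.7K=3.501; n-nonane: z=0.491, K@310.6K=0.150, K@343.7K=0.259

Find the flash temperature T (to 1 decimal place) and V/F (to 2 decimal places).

Adiabatic flash: solve Rachford–Rice at each trial T, then check hF = ψ·hV(T) + (1−ψ)·hL(T).
  T = 310.6 K: K = (1.930, 0.150), RR gives ψ = 0.071, H_out = 2.665 kJ/mol
  T = 343.7 K: K = (3.501, 0.259), RR gives ψ = 0.491, H_out = 23.094 kJ/mol
  T = 327.1 K: K = (2.636, 0.200), RR gives ψ = 0.336, H_out = 15.067 kJ/mol
  T = 318.9 K: K = (2.267, 0.174), RR gives ψ = 0.229, H_out = 9.861 kJ/mol
  T = 314.8 K: K = (2.096, 0.162), RR gives ψ = 0.159, H_out = 6.642 kJ/mol
  T = 312.7 K: K = (2.012, 0.156), RR gives ψ = 0.118, H_out = 4.756 kJ/mol
Linear interpolation between T = 312.7 (H_out = 4.756) and T = 314.8 (H_out = 6.642) on hF = 5.395 gives T ≈ 313.4 K, at which ψ = 0.13.

T = 313.4 K, V/F = 0.13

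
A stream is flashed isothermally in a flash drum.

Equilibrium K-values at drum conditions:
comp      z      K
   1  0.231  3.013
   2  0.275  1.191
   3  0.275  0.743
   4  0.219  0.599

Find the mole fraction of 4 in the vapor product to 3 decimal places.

Material balance + equilibrium reduce to Σ zᵢ(Kᵢ−1)/(1+β(Kᵢ−1)) = 0.
g(0) = ΣzᵢKᵢ − 1 = 0.359 and g(1) = 1 − Σzᵢ/Kᵢ = -0.043, so a root lies in (0, 1).
Newton–Raphson from β = 0.62:
  β = 0.620: g = 0.0529, g' = -0.281 → β = 0.808
  β = 0.808: g = 0.0035, g' = -0.249 → β = 0.822
Converged at β = 0.822.
Compositions from xᵢ = zᵢ/(1+β(Kᵢ−1)), yᵢ = Kᵢxᵢ:
  1: x = 0.087, y = 0.262
  2: x = 0.238, y = 0.283
  3: x = 0.349, y = 0.259
  4: x = 0.327, y = 0.196

y_4 = 0.196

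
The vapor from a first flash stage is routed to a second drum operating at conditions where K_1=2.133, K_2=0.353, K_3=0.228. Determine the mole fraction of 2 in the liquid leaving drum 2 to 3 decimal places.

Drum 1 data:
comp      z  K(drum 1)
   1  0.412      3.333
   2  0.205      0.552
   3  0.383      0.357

Drum 1:
Let ψ₁ = V/F and solve Σ zᵢ(Kᵢ−1)/(1+ψ₁(Kᵢ−1)) = 0.
Check two-phase: ΣzᵢKᵢ = 1.623 > 1 and Σzᵢ/Kᵢ = 1.568 > 1, so g(0) = 0.623 > 0 and g(1) = -0.568 < 0.
Iterate (Newton) starting at ψ₁ = 0.34:
  ψ₁ = 0.340: g = 0.1125, g' = -1.014 → ψ₁ = 0.451
  ψ₁ = 0.451: g = 0.0065, g' = -0.911 → ψ₁ = 0.458
Converged at ψ₁ = 0.458.
Drum-1 compositions:
  1: x = 0.199, y = 0.664
  2: x = 0.258, y = 0.142
  3: x = 0.543, y = 0.194
Drum-2 feed = drum-1 vapor: z₂ = (0.6638, 0.1424, 0.1938).
Drum 2:
Iterate (Newton) starting at ψ₂ = 0.5:
  ψ₂ = 0.500: g = 0.1002, g' = -0.784 → ψ₂ = 0.628
  ψ₂ = 0.628: g = -0.0061, g' = -0.895 → ψ₂ = 0.621
Converged at ψ₂ = 0.621.
  1: x = 0.390, y = 0.831
  2: x = 0.238, y = 0.084
  3: x = 0.372, y = 0.085

x_2 (drum 2) = 0.238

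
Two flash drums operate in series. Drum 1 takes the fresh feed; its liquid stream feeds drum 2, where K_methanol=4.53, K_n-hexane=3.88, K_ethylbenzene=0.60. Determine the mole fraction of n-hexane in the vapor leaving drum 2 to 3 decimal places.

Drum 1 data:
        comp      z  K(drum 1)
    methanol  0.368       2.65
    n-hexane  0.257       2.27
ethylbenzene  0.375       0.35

y_n-hexane (drum 2) = 0.204

Drum 1:
Let ψ₁ = V/F and solve Σ zᵢ(Kᵢ−1)/(1+ψ₁(Kᵢ−1)) = 0.
Feasibility: ΣzᵢKᵢ = 1.690, Σzᵢ/Kᵢ = 1.324 — both > 1, two phases present.
Newton–Raphson from ψ₁ = 0.5:
  ψ₁ = 0.500: g = 0.1712, g' = -0.804 → ψ₁ = 0.713
  ψ₁ = 0.713: g = -0.0041, g' = -0.876 → ψ₁ = 0.708
Converged at ψ₁ = 0.708.
Drum-1 compositions:
  methanol: x = 0.170, y = 0.450
  n-hexane: x = 0.135, y = 0.307
  ethylbenzene: x = 0.695, y = 0.243
Drum-2 feed = drum-1 liquid: z₂ = (0.1697, 0.1353, 0.6950).
Drum 2:
Material balance + equilibrium reduce to Σ zᵢ(Kᵢ−1)/(1+ψ₂(Kᵢ−1)) = 0.
Check two-phase: ΣzᵢKᵢ = 1.711 > 1 and Σzᵢ/Kᵢ = 1.231 > 1, so g(0) = 0.711 > 0 and g(1) = -0.231 < 0.
Iterate (Newton) starting at ψ₂ = 0.5:
  ψ₂ = 0.500: g = 0.0288, g' = -0.639 → ψ₂ = 0.545
  ψ₂ = 0.545: g = 0.0009, g' = -0.599 → ψ₂ = 0.547
Converged at ψ₂ = 0.547.
  methanol: x = 0.058, y = 0.262
  n-hexane: x = 0.053, y = 0.204
  ethylbenzene: x = 0.890, y = 0.534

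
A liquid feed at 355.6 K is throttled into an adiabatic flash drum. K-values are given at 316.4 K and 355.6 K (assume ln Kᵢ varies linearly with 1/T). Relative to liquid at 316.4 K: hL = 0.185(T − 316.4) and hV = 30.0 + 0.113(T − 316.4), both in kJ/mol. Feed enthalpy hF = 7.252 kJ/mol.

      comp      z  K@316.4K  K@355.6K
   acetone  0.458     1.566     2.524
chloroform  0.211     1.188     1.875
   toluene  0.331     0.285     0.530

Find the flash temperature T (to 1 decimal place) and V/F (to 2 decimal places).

T = 317.7 K, V/F = 0.23

Adiabatic flash: solve Rachford–Rice at each trial T, then check hF = ψ·hV(T) + (1−ψ)·hL(T).
  T = 316.4 K: K = (1.566, 1.188, 0.285), RR gives ψ = 0.186, H_out = 5.571 kJ/mol
  T = 355.6 K: K = (2.524, 1.875, 0.530), RR gives ψ = 1.000, H_out = 34.430 kJ/mol
  T = 336.0 K: K = (2.016, 1.512, 0.396), RR gives ψ = 0.709, H_out = 23.889 kJ/mol
  T = 326.2 K: K = (1.784, 1.345, 0.337), RR gives ψ = 0.484, H_out = 15.981 kJ/mol
  T = 321.3 K: K = (1.673, 1.265, 0.311), RR gives ψ = 0.350, H_out = 11.275 kJ/mol
  T = 318.9 K: K = (1.620, 1.227, 0.298), RR gives ψ = 0.274, H_out = 8.641 kJ/mol
  T = 317.6 K: K = (1.592, 1.207, 0.291), RR gives ψ = 0.230, H_out = 7.092 kJ/mol
Linear interpolation between T = 317.6 (H_out = 7.092) and T = 318.9 (H_out = 8.641) on hF = 7.252 gives T ≈ 317.7 K, at which ψ = 0.23.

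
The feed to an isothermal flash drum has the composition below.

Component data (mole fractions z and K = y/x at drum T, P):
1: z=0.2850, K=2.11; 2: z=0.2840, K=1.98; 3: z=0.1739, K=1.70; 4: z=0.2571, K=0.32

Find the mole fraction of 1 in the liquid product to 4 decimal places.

Let ψ = V/F and solve Σ zᵢ(Kᵢ−1)/(1+ψ(Kᵢ−1)) = 0.
g(0) = ΣzᵢKᵢ − 1 = 0.5416 and g(1) = 1 − Σzᵢ/Kᵢ = -0.1842, so a root lies in (0, 1).
Newton iteration, ψ⁰ = 0.42:
  ψ = 0.4200: g = 0.26228, g' = -0.5841 → ψ = 0.8691
  ψ = 0.8691: g = -0.04041, g' = -0.9140 → ψ = 0.8249
  ψ = 0.8249: g = -0.00193, g' = -0.8299 → ψ = 0.8225
Converged at ψ = 0.8225.
Compositions from xᵢ = zᵢ/(1+ψ(Kᵢ−1)), yᵢ = Kᵢxᵢ:
  1: x = 0.1490, y = 0.3143
  2: x = 0.1572, y = 0.3113
  3: x = 0.1104, y = 0.1876
  4: x = 0.5834, y = 0.1867

x_1 = 0.1490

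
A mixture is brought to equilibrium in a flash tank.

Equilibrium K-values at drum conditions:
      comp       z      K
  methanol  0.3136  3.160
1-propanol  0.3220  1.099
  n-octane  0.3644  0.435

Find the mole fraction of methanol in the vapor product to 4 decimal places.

Rachford–Rice: g(β) = Σ zᵢ(Kᵢ−1)/(1+β(Kᵢ−1)) = 0.
Check two-phase: ΣzᵢKᵢ = 1.5034 > 1 and Σzᵢ/Kᵢ = 1.2299 > 1, so g(0) = 0.5034 > 0 and g(1) = -0.2299 < 0.
Iterate (Newton) starting at β = 0.5:
  β = 0.5000: g = 0.06909, g' = -0.5670 → β = 0.6218
  β = 0.6218: g = 0.00171, g' = -0.5458 → β = 0.6250
Converged at β = 0.6250.
Compositions from xᵢ = zᵢ/(1+β(Kᵢ−1)), yᵢ = Kᵢxᵢ:
  methanol: x = 0.1334, y = 0.4217
  1-propanol: x = 0.3032, y = 0.3333
  n-octane: x = 0.5633, y = 0.2450

y_methanol = 0.4217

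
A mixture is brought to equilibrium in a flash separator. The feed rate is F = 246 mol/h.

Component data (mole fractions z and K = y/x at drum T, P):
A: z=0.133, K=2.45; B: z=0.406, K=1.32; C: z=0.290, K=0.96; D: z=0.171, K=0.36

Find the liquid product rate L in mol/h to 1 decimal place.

Material balance + equilibrium reduce to Σ zᵢ(Kᵢ−1)/(1+β(Kᵢ−1)) = 0.
Feasibility: ΣzᵢKᵢ = 1.202, Σzᵢ/Kᵢ = 1.139 — both > 1, two phases present.
Iterate (Newton) starting at β = 0.5:
  β = 0.500: g = 0.0510, g' = -0.277 → β = 0.684
  β = 0.684: g = -0.0033, g' = -0.321 → β = 0.674
Converged at β = 0.674.
Then V = β·F = 0.6741·246 = 165.8 mol/h and L = F − V = 80.2 mol/h.

L = 80.2 mol/h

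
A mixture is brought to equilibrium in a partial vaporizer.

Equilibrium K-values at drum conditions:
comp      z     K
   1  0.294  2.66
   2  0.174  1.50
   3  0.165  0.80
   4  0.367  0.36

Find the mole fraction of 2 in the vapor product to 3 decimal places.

Rachford–Rice: g(β) = Σ zᵢ(Kᵢ−1)/(1+β(Kᵢ−1)) = 0.
g(0) = ΣzᵢKᵢ − 1 = 0.307 and g(1) = 1 − Σzᵢ/Kᵢ = -0.452, so a root lies in (0, 1).
Newton–Raphson from β = 0.5:
  β = 0.500: g = -0.0458, g' = -0.603 → β = 0.424
Converged at β = 0.424.
Compositions from xᵢ = zᵢ/(1+β(Kᵢ−1)), yᵢ = Kᵢxᵢ:
  1: x = 0.173, y = 0.459
  2: x = 0.144, y = 0.215
  3: x = 0.180, y = 0.144
  4: x = 0.504, y = 0.181

y_2 = 0.215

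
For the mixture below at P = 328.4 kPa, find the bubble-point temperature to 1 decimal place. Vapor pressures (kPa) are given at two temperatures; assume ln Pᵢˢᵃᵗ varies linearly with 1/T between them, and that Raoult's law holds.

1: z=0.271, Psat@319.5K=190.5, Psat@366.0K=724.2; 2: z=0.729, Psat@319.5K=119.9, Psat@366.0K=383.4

T = 350.7 K

Bubble-point temperature: ΣzᵢPᵢˢᵃᵗ(T) = P. Interpolate ln Pᵢˢᵃᵗ = aᵢ + bᵢ/T.
  T = 319.5 K: ΣzᵢPᵢˢᵃᵗ = 139.03 kPa
  T = 366.0 K: ΣzᵢPᵢˢᵃᵗ = 475.76 kPa
  T = 342.8 K: ΣzᵢPᵢˢᵃᵗ = 268.26 kPa
  T = 354.4 K: ΣzᵢPᵢˢᵃᵗ = 360.54 kPa
  T = 348.6 K: ΣzᵢPᵢˢᵃᵗ = 311.75 kPa
  T = 351.5 K: ΣzᵢPᵢˢᵃᵗ = 335.46 kPa
  T = 350.1 K: ΣzᵢPᵢˢᵃᵗ = 323.84 kPa
  T = 350.8 K: ΣzᵢPᵢˢᵃᵗ = 329.61 kPa
Interpolating between 350.1 K and 350.8 K gives T ≈ 350.7 K.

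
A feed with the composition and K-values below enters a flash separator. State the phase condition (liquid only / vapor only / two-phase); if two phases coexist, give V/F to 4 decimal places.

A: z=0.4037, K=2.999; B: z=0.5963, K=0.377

two-phase, V/F = 0.3497

ΣzᵢKᵢ = 1.4355; Σzᵢ/Kᵢ = 1.7163.
Both exceed 1, so a two-phase solution exists.
Let ψ = V/F and solve Σ zᵢ(Kᵢ−1)/(1+ψ(Kᵢ−1)) = 0.
Newton iteration, ψ⁰ = 0.5:
  ψ = 0.5000: g = -0.13597, g' = -0.8917 → ψ = 0.3475
  ψ = 0.3475: g = 0.00204, g' = -0.9387 → ψ = 0.3497
Converged at ψ = 0.3497.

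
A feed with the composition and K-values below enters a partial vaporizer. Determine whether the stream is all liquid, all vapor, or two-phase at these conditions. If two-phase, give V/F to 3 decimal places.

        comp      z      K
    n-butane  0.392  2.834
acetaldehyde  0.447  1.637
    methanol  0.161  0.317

all vapor

ΣzᵢKᵢ = 1.894; Σzᵢ/Kᵢ = 0.919.
Since Σzᵢ/Kᵢ < 1 the mixture is above its dew point — single vapor phase.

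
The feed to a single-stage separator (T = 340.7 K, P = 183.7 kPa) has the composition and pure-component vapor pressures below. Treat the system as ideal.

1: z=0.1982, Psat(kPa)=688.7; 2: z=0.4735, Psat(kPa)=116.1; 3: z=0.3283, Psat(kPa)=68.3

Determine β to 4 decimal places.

β = 0.1241

Raoult's law: Kᵢ = Pᵢˢᵃᵗ/P = Pᵢˢᵃᵗ/183.7.
  K_1 = 688.7/183.7 = 3.749047, K_2 = 116.1/183.7 = 0.632009, K_3 = 68.3/183.7 = 0.371802
Let β = V/F and solve Σ zᵢ(Kᵢ−1)/(1+β(Kᵢ−1)) = 0.
Feasibility: ΣzᵢKᵢ = 1.1644, Σzᵢ/Kᵢ = 1.6851 — both > 1, two phases present.
Newton–Raphson from β = 0.5:
  β = 0.5000: g = -0.28475, g' = -0.6373 → β = 0.0532
  β = 0.0532: g = 0.08423, g' = -1.3453 → β = 0.1158
  β = 0.1158: g = 0.00885, g' = -1.0824 → β = 0.1240
  β = 0.1240: g = 0.00011, g' = -1.0558 → β = 0.1241
Converged at β = 0.1241.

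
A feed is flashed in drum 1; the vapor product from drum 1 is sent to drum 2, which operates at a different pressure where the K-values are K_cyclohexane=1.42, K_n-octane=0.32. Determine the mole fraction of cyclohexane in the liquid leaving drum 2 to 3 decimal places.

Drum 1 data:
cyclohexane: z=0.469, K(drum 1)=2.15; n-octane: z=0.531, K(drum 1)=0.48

x_cyclohexane (drum 2) = 0.618

Drum 1:
Binary case is linear: z₁(K₁−1)(1+ψ₁(K₂−1)) + z₂(K₂−1)(1+ψ₁(K₁−1)) = 0
⇒ ψ₁ = [z₁(K₁−1)+z₂(K₂−1)] / [−(K₁−1)(K₂−1)] = 0.2632/0.5980 = 0.440
Drum-1 compositions:
  cyclohexane: x = 0.311, y = 0.669
  n-octane: x = 0.689, y = 0.331
Drum-2 feed = drum-1 vapor: z₂ = (0.6695, 0.3305).
Drum 2:
Material balance + equilibrium reduce to Σ zᵢ(Kᵢ−1)/(1+ψ₂(Kᵢ−1)) = 0.
Check two-phase: ΣzᵢKᵢ = 1.056 > 1 and Σzᵢ/Kᵢ = 1.504 > 1, so g(0) = 0.056 > 0 and g(1) = -0.504 < 0.
Newton iteration, ψ₂⁰ = 0.5:
  ψ₂ = 0.500: g = -0.1082, g' = -0.432 → ψ₂ = 0.249
  ψ₂ = 0.249: g = -0.0161, g' = -0.318 → ψ₂ = 0.199
  ψ₂ = 0.199: g = -0.0004, g' = -0.305 → ψ₂ = 0.198
Converged at ψ₂ = 0.198.
  cyclohexane: x = 0.618, y = 0.878
  n-octane: x = 0.382, y = 0.122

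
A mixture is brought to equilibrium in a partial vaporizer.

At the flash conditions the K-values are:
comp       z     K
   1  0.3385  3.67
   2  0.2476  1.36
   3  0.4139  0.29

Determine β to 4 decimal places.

Material balance + equilibrium reduce to Σ zᵢ(Kᵢ−1)/(1+β(Kᵢ−1)) = 0.
g(0) = ΣzᵢKᵢ − 1 = 0.6991 and g(1) = 1 − Σzᵢ/Kᵢ = -0.7015, so a root lies in (0, 1).
Iterate (Newton) starting at β = 0.5:
  β = 0.5000: g = 0.00699, g' = -0.9672 → β = 0.5072
Converged at β = 0.5072.

β = 0.5072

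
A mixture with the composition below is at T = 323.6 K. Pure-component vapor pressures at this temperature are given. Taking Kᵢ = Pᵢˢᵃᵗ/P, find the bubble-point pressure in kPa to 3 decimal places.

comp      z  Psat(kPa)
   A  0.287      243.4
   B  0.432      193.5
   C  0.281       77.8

Pbub = 175.310 kPa

At the bubble point ψ → 0, so ΣzᵢKᵢ = 1 with Kᵢ = Pᵢˢᵃᵗ/P ⇒ P = ΣzᵢPᵢˢᵃᵗ.
P = 0.287·243.4 + 0.432·193.5 + 0.281·77.8 = 175.310 kPa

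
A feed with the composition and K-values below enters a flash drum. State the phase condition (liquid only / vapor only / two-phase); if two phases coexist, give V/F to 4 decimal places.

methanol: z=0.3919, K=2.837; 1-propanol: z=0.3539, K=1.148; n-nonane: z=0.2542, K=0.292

ΣzᵢKᵢ = 1.5923; Σzᵢ/Kᵢ = 1.3170.
Both exceed 1, so a two-phase solution exists.
Material balance + equilibrium reduce to Σ zᵢ(Kᵢ−1)/(1+ψ(Kᵢ−1)) = 0.
Newton–Raphson from ψ = 0.59:
  ψ = 0.5900: g = 0.08457, g' = -0.6869 → ψ = 0.7131
  ψ = 0.7131: g = -0.00446, g' = -0.7740 → ψ = 0.7073
Converged at ψ = 0.7073.

two-phase, V/F = 0.7073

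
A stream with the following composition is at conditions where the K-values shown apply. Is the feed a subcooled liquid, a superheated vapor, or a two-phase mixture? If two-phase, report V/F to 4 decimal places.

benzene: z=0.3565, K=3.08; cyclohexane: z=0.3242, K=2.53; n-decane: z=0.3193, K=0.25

ΣzᵢKᵢ = 1.9981; Σzᵢ/Kᵢ = 1.5211.
Both exceed 1, so a two-phase solution exists.
Rachford–Rice: g(ψ) = Σ zᵢ(Kᵢ−1)/(1+ψ(Kᵢ−1)) = 0.
Newton–Raphson from ψ = 0.34:
  ψ = 0.3400: g = 0.43920, g' = -1.1812 → ψ = 0.7118
  ψ = 0.7118: g = 0.02261, g' = -1.2512 → ψ = 0.7299
  ψ = 0.7299: g = -0.00034, g' = -1.2895 → ψ = 0.7296
Converged at ψ = 0.7296.

two-phase, V/F = 0.7296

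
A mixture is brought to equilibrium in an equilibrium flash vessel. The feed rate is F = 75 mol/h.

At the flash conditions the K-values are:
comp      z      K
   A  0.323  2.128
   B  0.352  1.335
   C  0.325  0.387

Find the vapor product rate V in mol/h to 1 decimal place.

V = 45.1 mol/h

Material balance + equilibrium reduce to Σ zᵢ(Kᵢ−1)/(1+V/F(Kᵢ−1)) = 0.
Feasibility: ΣzᵢKᵢ = 1.283, Σzᵢ/Kᵢ = 1.255 — both > 1, two phases present.
Newton iteration, V/F⁰ = 0.6:
  V/F = 0.600: g = 0.0003, g' = -0.479 → V/F = 0.601
Converged at V/F = 0.601.
Then V = V/F·F = 0.6007·75 = 45.1 mol/h and L = F − V = 29.9 mol/h.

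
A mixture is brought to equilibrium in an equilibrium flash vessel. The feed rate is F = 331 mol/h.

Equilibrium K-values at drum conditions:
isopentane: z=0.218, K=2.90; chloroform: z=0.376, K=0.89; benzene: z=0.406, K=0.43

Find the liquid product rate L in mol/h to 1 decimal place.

Newton iteration, V/F⁰ = 0.36:
  V/F = 0.360: g = -0.0883, g' = -0.491 → V/F = 0.180
  V/F = 0.180: g = 0.0084, g' = -0.605 → V/F = 0.194
Converged at V/F = 0.194.
Then V = V/F·F = 0.1943·331 = 64.3 mol/h and L = F − V = 266.7 mol/h.

L = 266.7 mol/h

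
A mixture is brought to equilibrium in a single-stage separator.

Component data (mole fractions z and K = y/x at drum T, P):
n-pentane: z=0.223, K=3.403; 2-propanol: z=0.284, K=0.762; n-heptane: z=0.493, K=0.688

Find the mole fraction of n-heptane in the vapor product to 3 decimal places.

y_n-heptane = 0.396

Material balance + equilibrium reduce to Σ zᵢ(Kᵢ−1)/(1+V/F(Kᵢ−1)) = 0.
Check two-phase: ΣzᵢKᵢ = 1.314 > 1 and Σzᵢ/Kᵢ = 1.155 > 1, so g(0) = 0.314 > 0 and g(1) = -0.155 < 0.
Iterate (Newton) starting at V/F = 0.54:
  V/F = 0.540: g = -0.0293, g' = -0.335 → V/F = 0.452
  V/F = 0.452: g = 0.0019, g' = -0.381 → V/F = 0.457
Converged at V/F = 0.457.
Compositions from xᵢ = zᵢ/(1+V/F(Kᵢ−1)), yᵢ = Kᵢxᵢ:
  n-pentane: x = 0.106, y = 0.362
  2-propanol: x = 0.319, y = 0.243
  n-heptane: x = 0.575, y = 0.396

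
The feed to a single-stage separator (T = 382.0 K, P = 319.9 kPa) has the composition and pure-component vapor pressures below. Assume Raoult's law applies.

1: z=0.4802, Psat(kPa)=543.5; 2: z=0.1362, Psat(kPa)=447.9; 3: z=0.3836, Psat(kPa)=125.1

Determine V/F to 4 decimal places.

V/F = 0.4012

Raoult's law: Kᵢ = Pᵢˢᵃᵗ/P = Pᵢˢᵃᵗ/319.9.
  K_1 = 543.5/319.9 = 1.698968, K_2 = 447.9/319.9 = 1.400125, K_3 = 125.1/319.9 = 0.391060
Material balance + equilibrium reduce to Σ zᵢ(Kᵢ−1)/(1+V/F(Kᵢ−1)) = 0.
Feasibility: ΣzᵢKᵢ = 1.1566, Σzᵢ/Kᵢ = 1.3608 — both > 1, two phases present.
Newton iteration, V/F⁰ = 0.5:
  V/F = 0.5000: g = -0.04171, g' = -0.4380 → V/F = 0.4048
  V/F = 0.4048: g = -0.00147, g' = -0.4092 → V/F = 0.4012
Converged at V/F = 0.4012.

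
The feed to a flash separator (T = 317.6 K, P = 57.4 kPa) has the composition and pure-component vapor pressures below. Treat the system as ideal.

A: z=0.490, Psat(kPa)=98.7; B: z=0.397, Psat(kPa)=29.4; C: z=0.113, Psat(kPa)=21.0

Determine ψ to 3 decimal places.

Raoult's law: Kᵢ = Pᵢˢᵃᵗ/P = Pᵢˢᵃᵗ/57.4.
  K_A = 98.7/57.4 = 1.71951, K_B = 29.4/57.4 = 0.51220, K_C = 21.0/57.4 = 0.36585
Material balance + equilibrium reduce to Σ zᵢ(Kᵢ−1)/(1+ψ(Kᵢ−1)) = 0.
g(0) = ΣzᵢKᵢ − 1 = 0.087 and g(1) = 1 − Σzᵢ/Kᵢ = -0.369, so a root lies in (0, 1).
Newton iteration, ψ⁰ = 0.5:
  ψ = 0.500: g = -0.1018, g' = -0.400 → ψ = 0.245
  ψ = 0.245: g = -0.0052, g' = -0.369 → ψ = 0.231
Converged at ψ = 0.231.

ψ = 0.231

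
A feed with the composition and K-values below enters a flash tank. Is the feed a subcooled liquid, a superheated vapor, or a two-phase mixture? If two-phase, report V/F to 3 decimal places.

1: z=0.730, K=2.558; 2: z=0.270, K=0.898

superheated vapor

ΣzᵢKᵢ = 2.110; Σzᵢ/Kᵢ = 0.586.
Since Σzᵢ/Kᵢ < 1 the mixture is above its dew point — single vapor phase.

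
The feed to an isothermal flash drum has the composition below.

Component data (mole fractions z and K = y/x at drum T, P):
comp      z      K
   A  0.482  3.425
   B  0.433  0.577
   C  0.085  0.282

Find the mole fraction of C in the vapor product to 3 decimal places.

y_C = 0.054

Let ψ = V/F and solve Σ zᵢ(Kᵢ−1)/(1+ψ(Kᵢ−1)) = 0.
g(0) = ΣzᵢKᵢ − 1 = 0.925 and g(1) = 1 − Σzᵢ/Kᵢ = -0.193, so a root lies in (0, 1).
Newton–Raphson from ψ = 0.54:
  ψ = 0.540: g = 0.1690, g' = -0.778 → ψ = 0.757
  ψ = 0.757: g = 0.0089, g' = -0.730 → ψ = 0.769
Converged at ψ = 0.769.
Compositions from xᵢ = zᵢ/(1+ψ(Kᵢ−1)), yᵢ = Kᵢxᵢ:
  A: x = 0.168, y = 0.576
  B: x = 0.642, y = 0.370
  C: x = 0.190, y = 0.054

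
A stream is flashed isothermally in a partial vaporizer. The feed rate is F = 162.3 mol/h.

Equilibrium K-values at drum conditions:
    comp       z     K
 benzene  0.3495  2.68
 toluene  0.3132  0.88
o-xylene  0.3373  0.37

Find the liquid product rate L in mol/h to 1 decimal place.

L = 89.8 mol/h

Material balance + equilibrium reduce to Σ zᵢ(Kᵢ−1)/(1+V/F(Kᵢ−1)) = 0.
Feasibility: ΣzᵢKᵢ = 1.3371, Σzᵢ/Kᵢ = 1.3979 — both > 1, two phases present.
Iterate (Newton) starting at V/F = 0.5:
  V/F = 0.5000: g = -0.03109, g' = -0.5818 → V/F = 0.4466
  V/F = 0.4466: g = 0.00008, g' = -0.5863 → V/F = 0.4467
Converged at V/F = 0.4467.
Then V = V/F·F = 0.4467·162.3 = 72.5 mol/h and L = F − V = 89.8 mol/h.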